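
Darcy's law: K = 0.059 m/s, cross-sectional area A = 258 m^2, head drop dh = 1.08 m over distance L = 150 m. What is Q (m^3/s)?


Darcy's law: Q = K * A * i, where i = dh/L.
Hydraulic gradient i = 1.08 / 150 = 0.0072.
Q = 0.059 * 258 * 0.0072
  = 0.1096 m^3/s.

0.1096


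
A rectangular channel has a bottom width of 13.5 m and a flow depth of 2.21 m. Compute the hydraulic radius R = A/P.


For a rectangular section:
Flow area A = b * y = 13.5 * 2.21 = 29.84 m^2.
Wetted perimeter P = b + 2y = 13.5 + 2*2.21 = 17.92 m.
Hydraulic radius R = A/P = 29.84 / 17.92 = 1.6649 m.

1.6649


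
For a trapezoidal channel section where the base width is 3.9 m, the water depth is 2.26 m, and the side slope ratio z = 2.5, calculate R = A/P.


For a trapezoidal section with side slope z:
A = (b + z*y)*y = (3.9 + 2.5*2.26)*2.26 = 21.583 m^2.
P = b + 2*y*sqrt(1 + z^2) = 3.9 + 2*2.26*sqrt(1 + 2.5^2) = 16.07 m.
R = A/P = 21.583 / 16.07 = 1.343 m.

1.343


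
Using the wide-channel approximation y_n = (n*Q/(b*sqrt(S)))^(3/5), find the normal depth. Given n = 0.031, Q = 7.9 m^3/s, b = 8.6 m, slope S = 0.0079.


We use the wide-channel approximation y_n = (n*Q/(b*sqrt(S)))^(3/5).
sqrt(S) = sqrt(0.0079) = 0.088882.
Numerator: n*Q = 0.031 * 7.9 = 0.2449.
Denominator: b*sqrt(S) = 8.6 * 0.088882 = 0.764385.
arg = 0.3204.
y_n = 0.3204^(3/5) = 0.5051 m.

0.5051


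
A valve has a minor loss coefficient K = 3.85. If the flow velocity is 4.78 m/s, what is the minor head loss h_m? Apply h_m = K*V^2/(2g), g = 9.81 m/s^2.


Minor loss formula: h_m = K * V^2/(2g).
V^2 = 4.78^2 = 22.8484.
V^2/(2g) = 22.8484 / 19.62 = 1.1645 m.
h_m = 3.85 * 1.1645 = 4.4835 m.

4.4835


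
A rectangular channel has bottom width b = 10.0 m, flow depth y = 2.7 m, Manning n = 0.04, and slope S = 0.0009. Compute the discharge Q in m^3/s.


For a rectangular channel, the cross-sectional area A = b * y = 10.0 * 2.7 = 27.0 m^2.
The wetted perimeter P = b + 2y = 10.0 + 2*2.7 = 15.4 m.
Hydraulic radius R = A/P = 27.0/15.4 = 1.7532 m.
Velocity V = (1/n)*R^(2/3)*S^(1/2) = (1/0.04)*1.7532^(2/3)*0.0009^(1/2) = 1.0905 m/s.
Discharge Q = A * V = 27.0 * 1.0905 = 29.443 m^3/s.

29.443


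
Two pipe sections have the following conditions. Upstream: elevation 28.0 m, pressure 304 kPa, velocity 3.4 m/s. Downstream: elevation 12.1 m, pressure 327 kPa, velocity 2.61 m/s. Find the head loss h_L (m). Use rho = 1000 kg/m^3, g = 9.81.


Total head at each section: H = z + p/(rho*g) + V^2/(2g).
H1 = 28.0 + 304*1000/(1000*9.81) + 3.4^2/(2*9.81)
   = 28.0 + 30.989 + 0.5892
   = 59.578 m.
H2 = 12.1 + 327*1000/(1000*9.81) + 2.61^2/(2*9.81)
   = 12.1 + 33.333 + 0.3472
   = 45.781 m.
h_L = H1 - H2 = 59.578 - 45.781 = 13.797 m.

13.797


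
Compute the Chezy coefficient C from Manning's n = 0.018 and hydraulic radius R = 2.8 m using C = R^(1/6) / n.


The Chezy coefficient relates to Manning's n through C = R^(1/6) / n.
R^(1/6) = 2.8^(1/6) = 1.187207.
C = 1.187207 / 0.018 = 65.96 m^(1/2)/s.

65.96


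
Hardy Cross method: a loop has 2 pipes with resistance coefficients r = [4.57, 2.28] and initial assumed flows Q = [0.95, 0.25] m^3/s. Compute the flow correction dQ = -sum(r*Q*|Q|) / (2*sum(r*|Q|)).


Numerator terms (r*Q*|Q|): 4.57*0.95*|0.95| = 4.1244; 2.28*0.25*|0.25| = 0.1425.
Sum of numerator = 4.2669.
Denominator terms (r*|Q|): 4.57*|0.95| = 4.3415; 2.28*|0.25| = 0.57.
2 * sum of denominator = 2 * 4.9115 = 9.823.
dQ = -4.2669 / 9.823 = -0.4344 m^3/s.

-0.4344


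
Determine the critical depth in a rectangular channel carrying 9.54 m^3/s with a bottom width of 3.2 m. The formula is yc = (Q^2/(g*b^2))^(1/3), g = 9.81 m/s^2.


Using yc = (Q^2 / (g * b^2))^(1/3):
Q^2 = 9.54^2 = 91.01.
g * b^2 = 9.81 * 3.2^2 = 9.81 * 10.24 = 100.45.
Q^2 / (g*b^2) = 91.01 / 100.45 = 0.906.
yc = 0.906^(1/3) = 0.9676 m.

0.9676


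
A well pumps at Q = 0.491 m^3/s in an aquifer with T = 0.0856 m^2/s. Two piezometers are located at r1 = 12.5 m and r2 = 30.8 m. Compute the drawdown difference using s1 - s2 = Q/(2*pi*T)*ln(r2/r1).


Thiem equation: s1 - s2 = Q/(2*pi*T) * ln(r2/r1).
ln(r2/r1) = ln(30.8/12.5) = 0.9018.
Q/(2*pi*T) = 0.491 / (2*pi*0.0856) = 0.491 / 0.5378 = 0.9129.
s1 - s2 = 0.9129 * 0.9018 = 0.8232 m.

0.8232


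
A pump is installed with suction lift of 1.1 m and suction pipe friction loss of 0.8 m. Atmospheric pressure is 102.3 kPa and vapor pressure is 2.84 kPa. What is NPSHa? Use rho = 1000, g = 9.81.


NPSHa = p_atm/(rho*g) - z_s - hf_s - p_vap/(rho*g).
p_atm/(rho*g) = 102.3*1000 / (1000*9.81) = 10.428 m.
p_vap/(rho*g) = 2.84*1000 / (1000*9.81) = 0.29 m.
NPSHa = 10.428 - 1.1 - 0.8 - 0.29
      = 8.24 m.

8.24


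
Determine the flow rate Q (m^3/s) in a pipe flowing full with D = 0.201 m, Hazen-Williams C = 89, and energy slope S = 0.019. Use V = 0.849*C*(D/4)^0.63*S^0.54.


For a full circular pipe, R = D/4 = 0.201/4 = 0.0503 m.
V = 0.849 * 89 * 0.0503^0.63 * 0.019^0.54
  = 0.849 * 89 * 0.151955 * 0.117632
  = 1.3506 m/s.
Pipe area A = pi*D^2/4 = pi*0.201^2/4 = 0.0317 m^2.
Q = A * V = 0.0317 * 1.3506 = 0.0429 m^3/s.

0.0429


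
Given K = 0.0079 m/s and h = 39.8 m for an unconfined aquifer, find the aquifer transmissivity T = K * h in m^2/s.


Transmissivity is defined as T = K * h.
T = 0.0079 * 39.8
  = 0.3144 m^2/s.

0.3144


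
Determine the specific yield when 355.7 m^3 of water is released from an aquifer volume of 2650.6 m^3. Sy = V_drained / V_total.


Specific yield Sy = Volume drained / Total volume.
Sy = 355.7 / 2650.6
   = 0.1342.

0.1342


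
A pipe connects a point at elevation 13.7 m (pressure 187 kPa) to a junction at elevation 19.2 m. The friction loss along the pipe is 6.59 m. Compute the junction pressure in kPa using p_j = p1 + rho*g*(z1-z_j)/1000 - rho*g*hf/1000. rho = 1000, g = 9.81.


Junction pressure: p_j = p1 + rho*g*(z1 - z_j)/1000 - rho*g*hf/1000.
Elevation term = 1000*9.81*(13.7 - 19.2)/1000 = -53.955 kPa.
Friction term = 1000*9.81*6.59/1000 = 64.648 kPa.
p_j = 187 + -53.955 - 64.648 = 68.4 kPa.

68.4


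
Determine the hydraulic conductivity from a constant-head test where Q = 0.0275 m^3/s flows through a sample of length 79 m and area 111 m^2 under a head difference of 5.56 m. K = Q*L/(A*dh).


From K = Q*L / (A*dh):
Numerator: Q*L = 0.0275 * 79 = 2.1725.
Denominator: A*dh = 111 * 5.56 = 617.16.
K = 2.1725 / 617.16 = 0.00352 m/s.

0.00352


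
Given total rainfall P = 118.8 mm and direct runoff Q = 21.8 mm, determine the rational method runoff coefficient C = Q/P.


The runoff coefficient C = runoff depth / rainfall depth.
C = 21.8 / 118.8
  = 0.1835.

0.1835


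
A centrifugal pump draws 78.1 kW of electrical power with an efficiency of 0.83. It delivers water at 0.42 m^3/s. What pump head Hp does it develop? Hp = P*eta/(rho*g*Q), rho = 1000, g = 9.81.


Pump head formula: Hp = P * eta / (rho * g * Q).
Numerator: P * eta = 78.1 * 1000 * 0.83 = 64823.0 W.
Denominator: rho * g * Q = 1000 * 9.81 * 0.42 = 4120.2.
Hp = 64823.0 / 4120.2 = 15.73 m.

15.73


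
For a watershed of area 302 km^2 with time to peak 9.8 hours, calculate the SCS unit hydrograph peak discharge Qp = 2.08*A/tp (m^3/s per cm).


SCS formula: Qp = 2.08 * A / tp.
Qp = 2.08 * 302 / 9.8
   = 628.16 / 9.8
   = 64.1 m^3/s per cm.

64.1


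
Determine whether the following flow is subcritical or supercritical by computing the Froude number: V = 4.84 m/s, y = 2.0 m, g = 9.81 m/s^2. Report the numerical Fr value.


The Froude number is defined as Fr = V / sqrt(g*y).
g*y = 9.81 * 2.0 = 19.62.
sqrt(g*y) = sqrt(19.62) = 4.4294.
Fr = 4.84 / 4.4294 = 1.0927.
Since Fr > 1, the flow is supercritical.

1.0927


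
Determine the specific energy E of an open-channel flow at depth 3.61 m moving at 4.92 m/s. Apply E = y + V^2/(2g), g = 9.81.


Specific energy E = y + V^2/(2g).
Velocity head = V^2/(2g) = 4.92^2 / (2*9.81) = 24.2064 / 19.62 = 1.2338 m.
E = 3.61 + 1.2338 = 4.8438 m.

4.8438


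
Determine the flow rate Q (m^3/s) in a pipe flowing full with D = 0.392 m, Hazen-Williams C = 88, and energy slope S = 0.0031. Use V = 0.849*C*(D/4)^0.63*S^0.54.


For a full circular pipe, R = D/4 = 0.392/4 = 0.098 m.
V = 0.849 * 88 * 0.098^0.63 * 0.0031^0.54
  = 0.849 * 88 * 0.231458 * 0.044191
  = 0.7642 m/s.
Pipe area A = pi*D^2/4 = pi*0.392^2/4 = 0.1207 m^2.
Q = A * V = 0.1207 * 0.7642 = 0.0922 m^3/s.

0.0922


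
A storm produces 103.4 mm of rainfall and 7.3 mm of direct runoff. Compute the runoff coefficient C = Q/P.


The runoff coefficient C = runoff depth / rainfall depth.
C = 7.3 / 103.4
  = 0.0706.

0.0706


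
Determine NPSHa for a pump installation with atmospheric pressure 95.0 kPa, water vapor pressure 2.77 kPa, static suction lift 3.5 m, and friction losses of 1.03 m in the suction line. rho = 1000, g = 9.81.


NPSHa = p_atm/(rho*g) - z_s - hf_s - p_vap/(rho*g).
p_atm/(rho*g) = 95.0*1000 / (1000*9.81) = 9.684 m.
p_vap/(rho*g) = 2.77*1000 / (1000*9.81) = 0.282 m.
NPSHa = 9.684 - 3.5 - 1.03 - 0.282
      = 4.87 m.

4.87


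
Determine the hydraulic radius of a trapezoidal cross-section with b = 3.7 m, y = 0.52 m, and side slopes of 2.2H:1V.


For a trapezoidal section with side slope z:
A = (b + z*y)*y = (3.7 + 2.2*0.52)*0.52 = 2.519 m^2.
P = b + 2*y*sqrt(1 + z^2) = 3.7 + 2*0.52*sqrt(1 + 2.2^2) = 6.213 m.
R = A/P = 2.519 / 6.213 = 0.4054 m.

0.4054


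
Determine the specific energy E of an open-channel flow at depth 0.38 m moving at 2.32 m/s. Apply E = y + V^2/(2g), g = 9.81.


Specific energy E = y + V^2/(2g).
Velocity head = V^2/(2g) = 2.32^2 / (2*9.81) = 5.3824 / 19.62 = 0.2743 m.
E = 0.38 + 0.2743 = 0.6543 m.

0.6543


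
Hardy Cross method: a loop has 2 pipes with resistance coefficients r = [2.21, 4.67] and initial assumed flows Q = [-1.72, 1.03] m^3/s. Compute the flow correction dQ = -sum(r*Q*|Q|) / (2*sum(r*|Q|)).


Numerator terms (r*Q*|Q|): 2.21*-1.72*|-1.72| = -6.5381; 4.67*1.03*|1.03| = 4.9544.
Sum of numerator = -1.5837.
Denominator terms (r*|Q|): 2.21*|-1.72| = 3.8012; 4.67*|1.03| = 4.8101.
2 * sum of denominator = 2 * 8.6113 = 17.2226.
dQ = --1.5837 / 17.2226 = 0.092 m^3/s.

0.092


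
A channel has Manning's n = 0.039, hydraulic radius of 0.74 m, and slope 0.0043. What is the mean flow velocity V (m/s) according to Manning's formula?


Manning's equation gives V = (1/n) * R^(2/3) * S^(1/2).
First, compute R^(2/3) = 0.74^(2/3) = 0.8181.
Next, S^(1/2) = 0.0043^(1/2) = 0.065574.
Then 1/n = 1/0.039 = 25.64.
V = 25.64 * 0.8181 * 0.065574 = 1.3756 m/s.

1.3756


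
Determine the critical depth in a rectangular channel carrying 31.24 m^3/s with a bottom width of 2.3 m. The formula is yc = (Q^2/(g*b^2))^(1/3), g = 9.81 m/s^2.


Using yc = (Q^2 / (g * b^2))^(1/3):
Q^2 = 31.24^2 = 975.94.
g * b^2 = 9.81 * 2.3^2 = 9.81 * 5.29 = 51.89.
Q^2 / (g*b^2) = 975.94 / 51.89 = 18.8079.
yc = 18.8079^(1/3) = 2.6593 m.

2.6593


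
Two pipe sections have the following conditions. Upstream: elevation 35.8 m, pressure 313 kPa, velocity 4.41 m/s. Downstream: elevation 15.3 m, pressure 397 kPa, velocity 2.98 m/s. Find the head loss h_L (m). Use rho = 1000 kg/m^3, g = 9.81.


Total head at each section: H = z + p/(rho*g) + V^2/(2g).
H1 = 35.8 + 313*1000/(1000*9.81) + 4.41^2/(2*9.81)
   = 35.8 + 31.906 + 0.9912
   = 68.697 m.
H2 = 15.3 + 397*1000/(1000*9.81) + 2.98^2/(2*9.81)
   = 15.3 + 40.469 + 0.4526
   = 56.222 m.
h_L = H1 - H2 = 68.697 - 56.222 = 12.476 m.

12.476


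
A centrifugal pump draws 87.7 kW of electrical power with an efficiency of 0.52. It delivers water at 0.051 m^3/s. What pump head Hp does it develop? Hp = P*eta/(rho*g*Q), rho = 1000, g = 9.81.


Pump head formula: Hp = P * eta / (rho * g * Q).
Numerator: P * eta = 87.7 * 1000 * 0.52 = 45604.0 W.
Denominator: rho * g * Q = 1000 * 9.81 * 0.051 = 500.31.
Hp = 45604.0 / 500.31 = 91.15 m.

91.15


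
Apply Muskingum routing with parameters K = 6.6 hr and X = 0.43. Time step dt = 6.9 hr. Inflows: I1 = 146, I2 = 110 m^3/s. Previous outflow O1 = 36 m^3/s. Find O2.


Muskingum coefficients:
denom = 2*K*(1-X) + dt = 2*6.6*(1-0.43) + 6.9 = 14.424.
C0 = (dt - 2*K*X)/denom = (6.9 - 2*6.6*0.43)/14.424 = 0.0849.
C1 = (dt + 2*K*X)/denom = (6.9 + 2*6.6*0.43)/14.424 = 0.8719.
C2 = (2*K*(1-X) - dt)/denom = 0.0433.
O2 = C0*I2 + C1*I1 + C2*O1
   = 0.0849*110 + 0.8719*146 + 0.0433*36
   = 138.19 m^3/s.

138.19


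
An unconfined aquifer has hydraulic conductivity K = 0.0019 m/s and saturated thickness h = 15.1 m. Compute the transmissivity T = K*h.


Transmissivity is defined as T = K * h.
T = 0.0019 * 15.1
  = 0.0287 m^2/s.

0.0287


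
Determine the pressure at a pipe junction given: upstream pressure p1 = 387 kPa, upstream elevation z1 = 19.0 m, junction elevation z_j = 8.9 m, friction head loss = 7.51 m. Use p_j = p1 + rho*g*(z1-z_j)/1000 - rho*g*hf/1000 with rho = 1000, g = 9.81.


Junction pressure: p_j = p1 + rho*g*(z1 - z_j)/1000 - rho*g*hf/1000.
Elevation term = 1000*9.81*(19.0 - 8.9)/1000 = 99.081 kPa.
Friction term = 1000*9.81*7.51/1000 = 73.673 kPa.
p_j = 387 + 99.081 - 73.673 = 412.41 kPa.

412.41


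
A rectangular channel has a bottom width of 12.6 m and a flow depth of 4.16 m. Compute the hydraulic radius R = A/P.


For a rectangular section:
Flow area A = b * y = 12.6 * 4.16 = 52.42 m^2.
Wetted perimeter P = b + 2y = 12.6 + 2*4.16 = 20.92 m.
Hydraulic radius R = A/P = 52.42 / 20.92 = 2.5055 m.

2.5055


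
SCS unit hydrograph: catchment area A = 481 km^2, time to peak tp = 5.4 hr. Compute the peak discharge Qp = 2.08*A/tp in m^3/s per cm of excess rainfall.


SCS formula: Qp = 2.08 * A / tp.
Qp = 2.08 * 481 / 5.4
   = 1000.48 / 5.4
   = 185.27 m^3/s per cm.

185.27


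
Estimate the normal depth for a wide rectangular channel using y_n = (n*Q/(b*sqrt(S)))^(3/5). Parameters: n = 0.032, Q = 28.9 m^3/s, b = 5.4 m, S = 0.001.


We use the wide-channel approximation y_n = (n*Q/(b*sqrt(S)))^(3/5).
sqrt(S) = sqrt(0.001) = 0.031623.
Numerator: n*Q = 0.032 * 28.9 = 0.9248.
Denominator: b*sqrt(S) = 5.4 * 0.031623 = 0.170764.
arg = 5.4157.
y_n = 5.4157^(3/5) = 2.7554 m.

2.7554


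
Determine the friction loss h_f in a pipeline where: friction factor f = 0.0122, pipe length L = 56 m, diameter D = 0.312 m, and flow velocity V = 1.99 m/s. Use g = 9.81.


Darcy-Weisbach equation: h_f = f * (L/D) * V^2/(2g).
f * L/D = 0.0122 * 56/0.312 = 2.1897.
V^2/(2g) = 1.99^2 / (2*9.81) = 3.9601 / 19.62 = 0.2018 m.
h_f = 2.1897 * 0.2018 = 0.442 m.

0.442


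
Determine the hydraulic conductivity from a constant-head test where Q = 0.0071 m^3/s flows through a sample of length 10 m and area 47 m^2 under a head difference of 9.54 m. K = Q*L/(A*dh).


From K = Q*L / (A*dh):
Numerator: Q*L = 0.0071 * 10 = 0.071.
Denominator: A*dh = 47 * 9.54 = 448.38.
K = 0.071 / 448.38 = 0.000158 m/s.

0.000158


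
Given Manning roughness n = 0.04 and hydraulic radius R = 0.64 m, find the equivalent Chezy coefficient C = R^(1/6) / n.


The Chezy coefficient relates to Manning's n through C = R^(1/6) / n.
R^(1/6) = 0.64^(1/6) = 0.928318.
C = 0.928318 / 0.04 = 23.21 m^(1/2)/s.

23.21


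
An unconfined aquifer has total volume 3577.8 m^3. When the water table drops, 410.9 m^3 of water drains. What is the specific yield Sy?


Specific yield Sy = Volume drained / Total volume.
Sy = 410.9 / 3577.8
   = 0.1148.

0.1148


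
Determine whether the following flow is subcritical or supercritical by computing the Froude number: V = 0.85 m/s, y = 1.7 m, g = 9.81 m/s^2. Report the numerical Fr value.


The Froude number is defined as Fr = V / sqrt(g*y).
g*y = 9.81 * 1.7 = 16.677.
sqrt(g*y) = sqrt(16.677) = 4.0837.
Fr = 0.85 / 4.0837 = 0.2081.
Since Fr < 1, the flow is subcritical.

0.2081


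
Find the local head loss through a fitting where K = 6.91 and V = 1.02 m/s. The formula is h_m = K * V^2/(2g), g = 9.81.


Minor loss formula: h_m = K * V^2/(2g).
V^2 = 1.02^2 = 1.0404.
V^2/(2g) = 1.0404 / 19.62 = 0.053 m.
h_m = 6.91 * 0.053 = 0.3664 m.

0.3664


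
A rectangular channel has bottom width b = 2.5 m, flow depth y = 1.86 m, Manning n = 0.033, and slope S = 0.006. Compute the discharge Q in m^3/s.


For a rectangular channel, the cross-sectional area A = b * y = 2.5 * 1.86 = 4.65 m^2.
The wetted perimeter P = b + 2y = 2.5 + 2*1.86 = 6.22 m.
Hydraulic radius R = A/P = 4.65/6.22 = 0.7476 m.
Velocity V = (1/n)*R^(2/3)*S^(1/2) = (1/0.033)*0.7476^(2/3)*0.006^(1/2) = 1.9335 m/s.
Discharge Q = A * V = 4.65 * 1.9335 = 8.991 m^3/s.

8.991


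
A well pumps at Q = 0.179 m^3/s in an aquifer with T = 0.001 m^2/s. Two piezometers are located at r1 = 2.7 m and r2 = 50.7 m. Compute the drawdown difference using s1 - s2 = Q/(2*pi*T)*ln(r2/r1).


Thiem equation: s1 - s2 = Q/(2*pi*T) * ln(r2/r1).
ln(r2/r1) = ln(50.7/2.7) = 2.9327.
Q/(2*pi*T) = 0.179 / (2*pi*0.001) = 0.179 / 0.0063 = 28.4887.
s1 - s2 = 28.4887 * 2.9327 = 83.5482 m.

83.5482


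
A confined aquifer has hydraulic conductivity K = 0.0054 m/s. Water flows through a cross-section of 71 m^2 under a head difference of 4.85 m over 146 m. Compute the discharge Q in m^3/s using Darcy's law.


Darcy's law: Q = K * A * i, where i = dh/L.
Hydraulic gradient i = 4.85 / 146 = 0.033219.
Q = 0.0054 * 71 * 0.033219
  = 0.0127 m^3/s.

0.0127


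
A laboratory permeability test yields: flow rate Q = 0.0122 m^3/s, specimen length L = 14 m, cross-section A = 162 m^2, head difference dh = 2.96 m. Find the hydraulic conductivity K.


From K = Q*L / (A*dh):
Numerator: Q*L = 0.0122 * 14 = 0.1708.
Denominator: A*dh = 162 * 2.96 = 479.52.
K = 0.1708 / 479.52 = 0.000356 m/s.

0.000356


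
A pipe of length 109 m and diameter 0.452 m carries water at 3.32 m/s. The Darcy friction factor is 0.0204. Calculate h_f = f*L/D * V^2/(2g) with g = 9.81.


Darcy-Weisbach equation: h_f = f * (L/D) * V^2/(2g).
f * L/D = 0.0204 * 109/0.452 = 4.9195.
V^2/(2g) = 3.32^2 / (2*9.81) = 11.0224 / 19.62 = 0.5618 m.
h_f = 4.9195 * 0.5618 = 2.764 m.

2.764


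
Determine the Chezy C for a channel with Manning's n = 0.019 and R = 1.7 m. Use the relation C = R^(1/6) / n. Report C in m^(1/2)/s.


The Chezy coefficient relates to Manning's n through C = R^(1/6) / n.
R^(1/6) = 1.7^(1/6) = 1.092467.
C = 1.092467 / 0.019 = 57.5 m^(1/2)/s.

57.5


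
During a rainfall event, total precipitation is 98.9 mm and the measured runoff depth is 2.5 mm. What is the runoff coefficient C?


The runoff coefficient C = runoff depth / rainfall depth.
C = 2.5 / 98.9
  = 0.0253.

0.0253


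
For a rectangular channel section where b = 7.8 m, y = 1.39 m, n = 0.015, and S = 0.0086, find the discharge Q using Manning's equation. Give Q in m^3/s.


For a rectangular channel, the cross-sectional area A = b * y = 7.8 * 1.39 = 10.84 m^2.
The wetted perimeter P = b + 2y = 7.8 + 2*1.39 = 10.58 m.
Hydraulic radius R = A/P = 10.84/10.58 = 1.0248 m.
Velocity V = (1/n)*R^(2/3)*S^(1/2) = (1/0.015)*1.0248^(2/3)*0.0086^(1/2) = 6.2841 m/s.
Discharge Q = A * V = 10.84 * 6.2841 = 68.132 m^3/s.

68.132


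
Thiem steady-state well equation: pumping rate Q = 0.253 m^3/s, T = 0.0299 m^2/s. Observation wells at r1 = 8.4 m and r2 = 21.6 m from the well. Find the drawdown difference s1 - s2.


Thiem equation: s1 - s2 = Q/(2*pi*T) * ln(r2/r1).
ln(r2/r1) = ln(21.6/8.4) = 0.9445.
Q/(2*pi*T) = 0.253 / (2*pi*0.0299) = 0.253 / 0.1879 = 1.3467.
s1 - s2 = 1.3467 * 0.9445 = 1.2719 m.

1.2719


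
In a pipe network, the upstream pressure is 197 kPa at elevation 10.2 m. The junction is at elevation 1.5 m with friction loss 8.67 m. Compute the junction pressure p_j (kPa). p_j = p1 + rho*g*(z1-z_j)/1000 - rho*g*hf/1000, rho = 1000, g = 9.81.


Junction pressure: p_j = p1 + rho*g*(z1 - z_j)/1000 - rho*g*hf/1000.
Elevation term = 1000*9.81*(10.2 - 1.5)/1000 = 85.347 kPa.
Friction term = 1000*9.81*8.67/1000 = 85.053 kPa.
p_j = 197 + 85.347 - 85.053 = 197.29 kPa.

197.29


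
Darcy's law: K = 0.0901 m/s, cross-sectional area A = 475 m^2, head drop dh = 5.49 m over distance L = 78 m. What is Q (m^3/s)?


Darcy's law: Q = K * A * i, where i = dh/L.
Hydraulic gradient i = 5.49 / 78 = 0.070385.
Q = 0.0901 * 475 * 0.070385
  = 3.0123 m^3/s.

3.0123


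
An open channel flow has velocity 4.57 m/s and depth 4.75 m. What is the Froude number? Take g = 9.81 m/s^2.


The Froude number is defined as Fr = V / sqrt(g*y).
g*y = 9.81 * 4.75 = 46.5975.
sqrt(g*y) = sqrt(46.5975) = 6.8262.
Fr = 4.57 / 6.8262 = 0.6695.

0.6695


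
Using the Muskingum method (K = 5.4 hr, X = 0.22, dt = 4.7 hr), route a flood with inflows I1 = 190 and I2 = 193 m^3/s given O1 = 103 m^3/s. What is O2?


Muskingum coefficients:
denom = 2*K*(1-X) + dt = 2*5.4*(1-0.22) + 4.7 = 13.124.
C0 = (dt - 2*K*X)/denom = (4.7 - 2*5.4*0.22)/13.124 = 0.1771.
C1 = (dt + 2*K*X)/denom = (4.7 + 2*5.4*0.22)/13.124 = 0.5392.
C2 = (2*K*(1-X) - dt)/denom = 0.2838.
O2 = C0*I2 + C1*I1 + C2*O1
   = 0.1771*193 + 0.5392*190 + 0.2838*103
   = 165.84 m^3/s.

165.84


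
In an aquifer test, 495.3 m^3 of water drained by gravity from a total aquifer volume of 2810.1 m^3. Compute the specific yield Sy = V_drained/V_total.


Specific yield Sy = Volume drained / Total volume.
Sy = 495.3 / 2810.1
   = 0.1763.

0.1763


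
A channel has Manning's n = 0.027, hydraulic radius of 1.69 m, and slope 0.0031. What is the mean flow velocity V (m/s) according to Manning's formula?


Manning's equation gives V = (1/n) * R^(2/3) * S^(1/2).
First, compute R^(2/3) = 1.69^(2/3) = 1.4188.
Next, S^(1/2) = 0.0031^(1/2) = 0.055678.
Then 1/n = 1/0.027 = 37.04.
V = 37.04 * 1.4188 * 0.055678 = 2.9258 m/s.

2.9258


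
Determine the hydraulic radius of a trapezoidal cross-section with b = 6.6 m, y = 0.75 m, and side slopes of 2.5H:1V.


For a trapezoidal section with side slope z:
A = (b + z*y)*y = (6.6 + 2.5*0.75)*0.75 = 6.356 m^2.
P = b + 2*y*sqrt(1 + z^2) = 6.6 + 2*0.75*sqrt(1 + 2.5^2) = 10.639 m.
R = A/P = 6.356 / 10.639 = 0.5975 m.

0.5975


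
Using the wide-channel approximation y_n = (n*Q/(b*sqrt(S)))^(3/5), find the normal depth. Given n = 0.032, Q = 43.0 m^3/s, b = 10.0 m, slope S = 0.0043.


We use the wide-channel approximation y_n = (n*Q/(b*sqrt(S)))^(3/5).
sqrt(S) = sqrt(0.0043) = 0.065574.
Numerator: n*Q = 0.032 * 43.0 = 1.376.
Denominator: b*sqrt(S) = 10.0 * 0.065574 = 0.65574.
arg = 2.0984.
y_n = 2.0984^(3/5) = 1.56 m.

1.56


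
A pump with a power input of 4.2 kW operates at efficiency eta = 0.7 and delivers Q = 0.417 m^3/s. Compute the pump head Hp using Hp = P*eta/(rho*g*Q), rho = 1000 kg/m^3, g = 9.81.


Pump head formula: Hp = P * eta / (rho * g * Q).
Numerator: P * eta = 4.2 * 1000 * 0.7 = 2940.0 W.
Denominator: rho * g * Q = 1000 * 9.81 * 0.417 = 4090.77.
Hp = 2940.0 / 4090.77 = 0.72 m.

0.72


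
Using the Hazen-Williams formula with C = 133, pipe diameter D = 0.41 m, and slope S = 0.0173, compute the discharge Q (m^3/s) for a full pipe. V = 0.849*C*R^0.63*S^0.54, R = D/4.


For a full circular pipe, R = D/4 = 0.41/4 = 0.1025 m.
V = 0.849 * 133 * 0.1025^0.63 * 0.0173^0.54
  = 0.849 * 133 * 0.238098 * 0.111827
  = 3.0065 m/s.
Pipe area A = pi*D^2/4 = pi*0.41^2/4 = 0.132 m^2.
Q = A * V = 0.132 * 3.0065 = 0.3969 m^3/s.

0.3969


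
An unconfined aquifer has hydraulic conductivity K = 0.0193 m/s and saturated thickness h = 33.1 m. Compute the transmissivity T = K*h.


Transmissivity is defined as T = K * h.
T = 0.0193 * 33.1
  = 0.6388 m^2/s.

0.6388


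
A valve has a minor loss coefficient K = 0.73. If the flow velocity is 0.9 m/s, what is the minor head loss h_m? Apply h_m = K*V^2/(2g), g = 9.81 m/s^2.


Minor loss formula: h_m = K * V^2/(2g).
V^2 = 0.9^2 = 0.81.
V^2/(2g) = 0.81 / 19.62 = 0.0413 m.
h_m = 0.73 * 0.0413 = 0.0301 m.

0.0301


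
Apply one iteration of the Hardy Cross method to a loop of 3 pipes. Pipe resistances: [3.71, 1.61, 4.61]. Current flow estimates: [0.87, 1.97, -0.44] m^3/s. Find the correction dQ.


Numerator terms (r*Q*|Q|): 3.71*0.87*|0.87| = 2.8081; 1.61*1.97*|1.97| = 6.2482; 4.61*-0.44*|-0.44| = -0.8925.
Sum of numerator = 8.1639.
Denominator terms (r*|Q|): 3.71*|0.87| = 3.2277; 1.61*|1.97| = 3.1717; 4.61*|-0.44| = 2.0284.
2 * sum of denominator = 2 * 8.4278 = 16.8556.
dQ = -8.1639 / 16.8556 = -0.4843 m^3/s.

-0.4843


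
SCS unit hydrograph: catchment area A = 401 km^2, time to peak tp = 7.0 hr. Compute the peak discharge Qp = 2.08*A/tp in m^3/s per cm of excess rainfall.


SCS formula: Qp = 2.08 * A / tp.
Qp = 2.08 * 401 / 7.0
   = 834.08 / 7.0
   = 119.15 m^3/s per cm.

119.15


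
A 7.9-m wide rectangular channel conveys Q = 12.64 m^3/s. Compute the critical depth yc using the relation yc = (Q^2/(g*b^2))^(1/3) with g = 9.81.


Using yc = (Q^2 / (g * b^2))^(1/3):
Q^2 = 12.64^2 = 159.77.
g * b^2 = 9.81 * 7.9^2 = 9.81 * 62.41 = 612.24.
Q^2 / (g*b^2) = 159.77 / 612.24 = 0.261.
yc = 0.261^(1/3) = 0.639 m.

0.639


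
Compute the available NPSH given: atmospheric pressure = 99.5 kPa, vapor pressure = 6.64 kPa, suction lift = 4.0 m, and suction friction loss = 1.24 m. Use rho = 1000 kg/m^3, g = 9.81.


NPSHa = p_atm/(rho*g) - z_s - hf_s - p_vap/(rho*g).
p_atm/(rho*g) = 99.5*1000 / (1000*9.81) = 10.143 m.
p_vap/(rho*g) = 6.64*1000 / (1000*9.81) = 0.677 m.
NPSHa = 10.143 - 4.0 - 1.24 - 0.677
      = 4.23 m.

4.23


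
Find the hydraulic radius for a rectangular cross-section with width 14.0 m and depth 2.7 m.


For a rectangular section:
Flow area A = b * y = 14.0 * 2.7 = 37.8 m^2.
Wetted perimeter P = b + 2y = 14.0 + 2*2.7 = 19.4 m.
Hydraulic radius R = A/P = 37.8 / 19.4 = 1.9485 m.

1.9485


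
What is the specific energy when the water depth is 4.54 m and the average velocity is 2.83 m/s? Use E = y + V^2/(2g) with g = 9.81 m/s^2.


Specific energy E = y + V^2/(2g).
Velocity head = V^2/(2g) = 2.83^2 / (2*9.81) = 8.0089 / 19.62 = 0.4082 m.
E = 4.54 + 0.4082 = 4.9482 m.

4.9482


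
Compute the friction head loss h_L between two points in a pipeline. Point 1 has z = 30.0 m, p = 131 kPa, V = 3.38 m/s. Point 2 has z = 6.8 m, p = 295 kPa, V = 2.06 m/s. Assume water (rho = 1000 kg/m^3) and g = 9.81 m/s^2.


Total head at each section: H = z + p/(rho*g) + V^2/(2g).
H1 = 30.0 + 131*1000/(1000*9.81) + 3.38^2/(2*9.81)
   = 30.0 + 13.354 + 0.5823
   = 43.936 m.
H2 = 6.8 + 295*1000/(1000*9.81) + 2.06^2/(2*9.81)
   = 6.8 + 30.071 + 0.2163
   = 37.088 m.
h_L = H1 - H2 = 43.936 - 37.088 = 6.848 m.

6.848


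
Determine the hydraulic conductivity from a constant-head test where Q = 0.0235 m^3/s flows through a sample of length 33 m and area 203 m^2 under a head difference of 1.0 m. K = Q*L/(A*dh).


From K = Q*L / (A*dh):
Numerator: Q*L = 0.0235 * 33 = 0.7755.
Denominator: A*dh = 203 * 1.0 = 203.0.
K = 0.7755 / 203.0 = 0.00382 m/s.

0.00382


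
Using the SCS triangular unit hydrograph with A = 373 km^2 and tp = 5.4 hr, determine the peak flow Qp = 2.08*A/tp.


SCS formula: Qp = 2.08 * A / tp.
Qp = 2.08 * 373 / 5.4
   = 775.84 / 5.4
   = 143.67 m^3/s per cm.

143.67


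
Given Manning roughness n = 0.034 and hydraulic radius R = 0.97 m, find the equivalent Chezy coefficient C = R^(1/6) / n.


The Chezy coefficient relates to Manning's n through C = R^(1/6) / n.
R^(1/6) = 0.97^(1/6) = 0.994936.
C = 0.994936 / 0.034 = 29.26 m^(1/2)/s.

29.26


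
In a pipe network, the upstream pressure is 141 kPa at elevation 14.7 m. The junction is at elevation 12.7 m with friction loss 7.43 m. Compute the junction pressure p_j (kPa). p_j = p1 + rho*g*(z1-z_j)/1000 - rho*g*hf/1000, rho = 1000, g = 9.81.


Junction pressure: p_j = p1 + rho*g*(z1 - z_j)/1000 - rho*g*hf/1000.
Elevation term = 1000*9.81*(14.7 - 12.7)/1000 = 19.62 kPa.
Friction term = 1000*9.81*7.43/1000 = 72.888 kPa.
p_j = 141 + 19.62 - 72.888 = 87.73 kPa.

87.73


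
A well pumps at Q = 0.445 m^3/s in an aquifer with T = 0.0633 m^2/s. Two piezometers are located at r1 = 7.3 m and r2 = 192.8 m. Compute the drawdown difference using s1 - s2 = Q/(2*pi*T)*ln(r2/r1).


Thiem equation: s1 - s2 = Q/(2*pi*T) * ln(r2/r1).
ln(r2/r1) = ln(192.8/7.3) = 3.2738.
Q/(2*pi*T) = 0.445 / (2*pi*0.0633) = 0.445 / 0.3977 = 1.1189.
s1 - s2 = 1.1189 * 3.2738 = 3.6629 m.

3.6629


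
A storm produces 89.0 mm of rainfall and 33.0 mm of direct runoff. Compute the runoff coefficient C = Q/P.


The runoff coefficient C = runoff depth / rainfall depth.
C = 33.0 / 89.0
  = 0.3708.

0.3708


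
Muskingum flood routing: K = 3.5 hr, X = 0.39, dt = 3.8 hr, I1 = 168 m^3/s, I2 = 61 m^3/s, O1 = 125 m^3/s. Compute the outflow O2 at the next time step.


Muskingum coefficients:
denom = 2*K*(1-X) + dt = 2*3.5*(1-0.39) + 3.8 = 8.07.
C0 = (dt - 2*K*X)/denom = (3.8 - 2*3.5*0.39)/8.07 = 0.1326.
C1 = (dt + 2*K*X)/denom = (3.8 + 2*3.5*0.39)/8.07 = 0.8092.
C2 = (2*K*(1-X) - dt)/denom = 0.0582.
O2 = C0*I2 + C1*I1 + C2*O1
   = 0.1326*61 + 0.8092*168 + 0.0582*125
   = 151.31 m^3/s.

151.31


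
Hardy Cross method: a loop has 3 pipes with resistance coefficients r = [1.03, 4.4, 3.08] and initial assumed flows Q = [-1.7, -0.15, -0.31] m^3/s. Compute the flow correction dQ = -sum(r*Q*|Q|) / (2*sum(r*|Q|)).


Numerator terms (r*Q*|Q|): 1.03*-1.7*|-1.7| = -2.9767; 4.4*-0.15*|-0.15| = -0.099; 3.08*-0.31*|-0.31| = -0.296.
Sum of numerator = -3.3717.
Denominator terms (r*|Q|): 1.03*|-1.7| = 1.751; 4.4*|-0.15| = 0.66; 3.08*|-0.31| = 0.9548.
2 * sum of denominator = 2 * 3.3658 = 6.7316.
dQ = --3.3717 / 6.7316 = 0.5009 m^3/s.

0.5009


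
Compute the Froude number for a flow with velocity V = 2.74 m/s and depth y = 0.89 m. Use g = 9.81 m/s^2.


The Froude number is defined as Fr = V / sqrt(g*y).
g*y = 9.81 * 0.89 = 8.7309.
sqrt(g*y) = sqrt(8.7309) = 2.9548.
Fr = 2.74 / 2.9548 = 0.9273.

0.9273


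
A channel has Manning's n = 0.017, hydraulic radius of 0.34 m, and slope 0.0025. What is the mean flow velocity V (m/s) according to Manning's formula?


Manning's equation gives V = (1/n) * R^(2/3) * S^(1/2).
First, compute R^(2/3) = 0.34^(2/3) = 0.4871.
Next, S^(1/2) = 0.0025^(1/2) = 0.05.
Then 1/n = 1/0.017 = 58.82.
V = 58.82 * 0.4871 * 0.05 = 1.4328 m/s.

1.4328


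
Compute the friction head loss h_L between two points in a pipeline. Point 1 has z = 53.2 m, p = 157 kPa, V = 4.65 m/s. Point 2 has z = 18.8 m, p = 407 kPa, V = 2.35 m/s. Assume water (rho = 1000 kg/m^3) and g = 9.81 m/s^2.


Total head at each section: H = z + p/(rho*g) + V^2/(2g).
H1 = 53.2 + 157*1000/(1000*9.81) + 4.65^2/(2*9.81)
   = 53.2 + 16.004 + 1.1021
   = 70.306 m.
H2 = 18.8 + 407*1000/(1000*9.81) + 2.35^2/(2*9.81)
   = 18.8 + 41.488 + 0.2815
   = 60.57 m.
h_L = H1 - H2 = 70.306 - 60.57 = 9.736 m.

9.736


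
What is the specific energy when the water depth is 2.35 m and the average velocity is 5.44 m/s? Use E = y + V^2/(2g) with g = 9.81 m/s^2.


Specific energy E = y + V^2/(2g).
Velocity head = V^2/(2g) = 5.44^2 / (2*9.81) = 29.5936 / 19.62 = 1.5083 m.
E = 2.35 + 1.5083 = 3.8583 m.

3.8583


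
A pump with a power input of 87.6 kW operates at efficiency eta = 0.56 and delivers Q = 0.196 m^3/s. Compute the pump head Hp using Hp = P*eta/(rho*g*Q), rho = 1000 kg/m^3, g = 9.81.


Pump head formula: Hp = P * eta / (rho * g * Q).
Numerator: P * eta = 87.6 * 1000 * 0.56 = 49056.0 W.
Denominator: rho * g * Q = 1000 * 9.81 * 0.196 = 1922.76.
Hp = 49056.0 / 1922.76 = 25.51 m.

25.51


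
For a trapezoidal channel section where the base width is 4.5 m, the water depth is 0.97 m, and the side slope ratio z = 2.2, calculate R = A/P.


For a trapezoidal section with side slope z:
A = (b + z*y)*y = (4.5 + 2.2*0.97)*0.97 = 6.435 m^2.
P = b + 2*y*sqrt(1 + z^2) = 4.5 + 2*0.97*sqrt(1 + 2.2^2) = 9.188 m.
R = A/P = 6.435 / 9.188 = 0.7004 m.

0.7004


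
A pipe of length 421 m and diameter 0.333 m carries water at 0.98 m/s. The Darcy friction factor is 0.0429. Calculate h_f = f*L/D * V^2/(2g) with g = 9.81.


Darcy-Weisbach equation: h_f = f * (L/D) * V^2/(2g).
f * L/D = 0.0429 * 421/0.333 = 54.2369.
V^2/(2g) = 0.98^2 / (2*9.81) = 0.9604 / 19.62 = 0.049 m.
h_f = 54.2369 * 0.049 = 2.655 m.

2.655


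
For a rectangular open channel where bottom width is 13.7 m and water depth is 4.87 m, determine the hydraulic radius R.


For a rectangular section:
Flow area A = b * y = 13.7 * 4.87 = 66.72 m^2.
Wetted perimeter P = b + 2y = 13.7 + 2*4.87 = 23.44 m.
Hydraulic radius R = A/P = 66.72 / 23.44 = 2.8464 m.

2.8464


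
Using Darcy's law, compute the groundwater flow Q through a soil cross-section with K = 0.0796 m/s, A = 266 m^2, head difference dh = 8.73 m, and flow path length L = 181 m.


Darcy's law: Q = K * A * i, where i = dh/L.
Hydraulic gradient i = 8.73 / 181 = 0.048232.
Q = 0.0796 * 266 * 0.048232
  = 1.0212 m^3/s.

1.0212


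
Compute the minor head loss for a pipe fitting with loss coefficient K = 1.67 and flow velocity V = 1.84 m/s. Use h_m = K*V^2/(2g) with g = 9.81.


Minor loss formula: h_m = K * V^2/(2g).
V^2 = 1.84^2 = 3.3856.
V^2/(2g) = 3.3856 / 19.62 = 0.1726 m.
h_m = 1.67 * 0.1726 = 0.2882 m.

0.2882


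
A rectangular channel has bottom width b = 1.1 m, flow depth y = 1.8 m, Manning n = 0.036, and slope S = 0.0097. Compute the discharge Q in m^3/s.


For a rectangular channel, the cross-sectional area A = b * y = 1.1 * 1.8 = 1.98 m^2.
The wetted perimeter P = b + 2y = 1.1 + 2*1.8 = 4.7 m.
Hydraulic radius R = A/P = 1.98/4.7 = 0.4213 m.
Velocity V = (1/n)*R^(2/3)*S^(1/2) = (1/0.036)*0.4213^(2/3)*0.0097^(1/2) = 1.5374 m/s.
Discharge Q = A * V = 1.98 * 1.5374 = 3.044 m^3/s.

3.044


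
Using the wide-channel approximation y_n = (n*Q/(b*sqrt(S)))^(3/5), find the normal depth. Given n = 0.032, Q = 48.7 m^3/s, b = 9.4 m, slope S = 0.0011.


We use the wide-channel approximation y_n = (n*Q/(b*sqrt(S)))^(3/5).
sqrt(S) = sqrt(0.0011) = 0.033166.
Numerator: n*Q = 0.032 * 48.7 = 1.5584.
Denominator: b*sqrt(S) = 9.4 * 0.033166 = 0.31176.
arg = 4.9987.
y_n = 4.9987^(3/5) = 2.6261 m.

2.6261


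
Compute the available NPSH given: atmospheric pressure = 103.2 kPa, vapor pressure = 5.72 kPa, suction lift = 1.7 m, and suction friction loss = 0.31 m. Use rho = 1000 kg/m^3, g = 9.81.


NPSHa = p_atm/(rho*g) - z_s - hf_s - p_vap/(rho*g).
p_atm/(rho*g) = 103.2*1000 / (1000*9.81) = 10.52 m.
p_vap/(rho*g) = 5.72*1000 / (1000*9.81) = 0.583 m.
NPSHa = 10.52 - 1.7 - 0.31 - 0.583
      = 7.93 m.

7.93


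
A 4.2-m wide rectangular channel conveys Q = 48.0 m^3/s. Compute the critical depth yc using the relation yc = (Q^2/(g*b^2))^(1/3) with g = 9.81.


Using yc = (Q^2 / (g * b^2))^(1/3):
Q^2 = 48.0^2 = 2304.0.
g * b^2 = 9.81 * 4.2^2 = 9.81 * 17.64 = 173.05.
Q^2 / (g*b^2) = 2304.0 / 173.05 = 13.3141.
yc = 13.3141^(1/3) = 2.3701 m.

2.3701


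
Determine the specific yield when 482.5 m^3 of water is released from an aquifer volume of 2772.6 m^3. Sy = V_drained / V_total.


Specific yield Sy = Volume drained / Total volume.
Sy = 482.5 / 2772.6
   = 0.174.

0.174


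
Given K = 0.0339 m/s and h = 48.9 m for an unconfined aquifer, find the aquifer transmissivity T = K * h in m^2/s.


Transmissivity is defined as T = K * h.
T = 0.0339 * 48.9
  = 1.6577 m^2/s.

1.6577


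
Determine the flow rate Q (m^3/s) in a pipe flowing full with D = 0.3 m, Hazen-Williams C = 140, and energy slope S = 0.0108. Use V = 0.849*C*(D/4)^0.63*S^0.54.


For a full circular pipe, R = D/4 = 0.3/4 = 0.075 m.
V = 0.849 * 140 * 0.075^0.63 * 0.0108^0.54
  = 0.849 * 140 * 0.195564 * 0.086706
  = 2.0155 m/s.
Pipe area A = pi*D^2/4 = pi*0.3^2/4 = 0.0707 m^2.
Q = A * V = 0.0707 * 2.0155 = 0.1425 m^3/s.

0.1425


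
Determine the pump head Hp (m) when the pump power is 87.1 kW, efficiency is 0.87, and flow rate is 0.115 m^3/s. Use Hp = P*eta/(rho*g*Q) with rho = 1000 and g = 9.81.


Pump head formula: Hp = P * eta / (rho * g * Q).
Numerator: P * eta = 87.1 * 1000 * 0.87 = 75777.0 W.
Denominator: rho * g * Q = 1000 * 9.81 * 0.115 = 1128.15.
Hp = 75777.0 / 1128.15 = 67.17 m.

67.17


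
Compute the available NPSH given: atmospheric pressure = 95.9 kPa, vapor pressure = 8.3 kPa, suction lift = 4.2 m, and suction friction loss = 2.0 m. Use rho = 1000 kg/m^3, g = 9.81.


NPSHa = p_atm/(rho*g) - z_s - hf_s - p_vap/(rho*g).
p_atm/(rho*g) = 95.9*1000 / (1000*9.81) = 9.776 m.
p_vap/(rho*g) = 8.3*1000 / (1000*9.81) = 0.846 m.
NPSHa = 9.776 - 4.2 - 2.0 - 0.846
      = 2.73 m.

2.73


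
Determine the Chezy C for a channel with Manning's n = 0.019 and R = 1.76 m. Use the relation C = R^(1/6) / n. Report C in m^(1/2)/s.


The Chezy coefficient relates to Manning's n through C = R^(1/6) / n.
R^(1/6) = 1.76^(1/6) = 1.0988.
C = 1.0988 / 0.019 = 57.83 m^(1/2)/s.

57.83


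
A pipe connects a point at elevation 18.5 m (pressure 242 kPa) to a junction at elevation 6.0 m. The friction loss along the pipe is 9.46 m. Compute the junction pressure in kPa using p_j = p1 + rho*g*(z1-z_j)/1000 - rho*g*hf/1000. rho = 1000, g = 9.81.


Junction pressure: p_j = p1 + rho*g*(z1 - z_j)/1000 - rho*g*hf/1000.
Elevation term = 1000*9.81*(18.5 - 6.0)/1000 = 122.625 kPa.
Friction term = 1000*9.81*9.46/1000 = 92.803 kPa.
p_j = 242 + 122.625 - 92.803 = 271.82 kPa.

271.82


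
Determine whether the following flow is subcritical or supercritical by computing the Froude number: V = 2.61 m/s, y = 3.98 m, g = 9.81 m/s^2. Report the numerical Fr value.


The Froude number is defined as Fr = V / sqrt(g*y).
g*y = 9.81 * 3.98 = 39.0438.
sqrt(g*y) = sqrt(39.0438) = 6.2485.
Fr = 2.61 / 6.2485 = 0.4177.
Since Fr < 1, the flow is subcritical.

0.4177


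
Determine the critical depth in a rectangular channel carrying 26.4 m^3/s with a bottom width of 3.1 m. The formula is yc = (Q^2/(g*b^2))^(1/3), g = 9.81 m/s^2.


Using yc = (Q^2 / (g * b^2))^(1/3):
Q^2 = 26.4^2 = 696.96.
g * b^2 = 9.81 * 3.1^2 = 9.81 * 9.61 = 94.27.
Q^2 / (g*b^2) = 696.96 / 94.27 = 7.3932.
yc = 7.3932^(1/3) = 1.9481 m.

1.9481


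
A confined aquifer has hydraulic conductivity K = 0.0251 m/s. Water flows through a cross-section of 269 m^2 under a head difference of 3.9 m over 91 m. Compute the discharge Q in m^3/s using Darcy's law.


Darcy's law: Q = K * A * i, where i = dh/L.
Hydraulic gradient i = 3.9 / 91 = 0.042857.
Q = 0.0251 * 269 * 0.042857
  = 0.2894 m^3/s.

0.2894


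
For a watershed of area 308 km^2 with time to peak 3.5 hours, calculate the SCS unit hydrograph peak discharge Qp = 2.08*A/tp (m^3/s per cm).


SCS formula: Qp = 2.08 * A / tp.
Qp = 2.08 * 308 / 3.5
   = 640.64 / 3.5
   = 183.04 m^3/s per cm.

183.04


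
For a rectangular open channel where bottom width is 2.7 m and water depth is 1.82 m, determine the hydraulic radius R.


For a rectangular section:
Flow area A = b * y = 2.7 * 1.82 = 4.91 m^2.
Wetted perimeter P = b + 2y = 2.7 + 2*1.82 = 6.34 m.
Hydraulic radius R = A/P = 4.91 / 6.34 = 0.7751 m.

0.7751


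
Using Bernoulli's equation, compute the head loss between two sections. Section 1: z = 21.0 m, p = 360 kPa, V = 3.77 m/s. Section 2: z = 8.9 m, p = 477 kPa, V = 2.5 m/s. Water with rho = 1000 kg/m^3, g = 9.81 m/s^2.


Total head at each section: H = z + p/(rho*g) + V^2/(2g).
H1 = 21.0 + 360*1000/(1000*9.81) + 3.77^2/(2*9.81)
   = 21.0 + 36.697 + 0.7244
   = 58.422 m.
H2 = 8.9 + 477*1000/(1000*9.81) + 2.5^2/(2*9.81)
   = 8.9 + 48.624 + 0.3186
   = 57.842 m.
h_L = H1 - H2 = 58.422 - 57.842 = 0.579 m.

0.579


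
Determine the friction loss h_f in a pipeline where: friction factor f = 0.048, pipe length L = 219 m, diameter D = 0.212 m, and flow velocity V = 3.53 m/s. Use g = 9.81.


Darcy-Weisbach equation: h_f = f * (L/D) * V^2/(2g).
f * L/D = 0.048 * 219/0.212 = 49.5849.
V^2/(2g) = 3.53^2 / (2*9.81) = 12.4609 / 19.62 = 0.6351 m.
h_f = 49.5849 * 0.6351 = 31.492 m.

31.492


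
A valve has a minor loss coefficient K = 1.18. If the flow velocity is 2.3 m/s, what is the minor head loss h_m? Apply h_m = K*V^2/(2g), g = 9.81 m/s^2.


Minor loss formula: h_m = K * V^2/(2g).
V^2 = 2.3^2 = 5.29.
V^2/(2g) = 5.29 / 19.62 = 0.2696 m.
h_m = 1.18 * 0.2696 = 0.3182 m.

0.3182


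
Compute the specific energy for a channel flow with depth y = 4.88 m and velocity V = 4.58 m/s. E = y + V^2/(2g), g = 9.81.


Specific energy E = y + V^2/(2g).
Velocity head = V^2/(2g) = 4.58^2 / (2*9.81) = 20.9764 / 19.62 = 1.0691 m.
E = 4.88 + 1.0691 = 5.9491 m.

5.9491
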